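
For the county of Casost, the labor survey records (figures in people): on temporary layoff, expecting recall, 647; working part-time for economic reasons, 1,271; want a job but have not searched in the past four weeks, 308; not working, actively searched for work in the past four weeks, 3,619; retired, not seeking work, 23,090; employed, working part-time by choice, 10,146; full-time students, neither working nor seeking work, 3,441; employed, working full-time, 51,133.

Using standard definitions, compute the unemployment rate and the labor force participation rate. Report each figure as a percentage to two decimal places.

Employed = 1,271 + 10,146 + 51,133 = 62,550 (anyone who worked, including part-time for economic reasons, counts as employed).
Unemployed = 647 + 3,619 = 4,266 (jobless and actively searching, or on temporary layoff).
Labor force = 62,550 + 4,266 = 66,816.
Not in labor force = 308 + 23,090 + 3,441 = 26,839 (those not working and not actively searching are outside the labor force — including those who want a job but have given up searching).
Civilian working-age population = 66,816 + 26,839 = 93,655.
Unemployment rate = 4,266 / 66,816 = 6.38%.
Labor force participation rate = 66,816 / 93,655 = 71.34%.

Unemployment rate ≈ 6.38%; labor force participation rate ≈ 71.34%.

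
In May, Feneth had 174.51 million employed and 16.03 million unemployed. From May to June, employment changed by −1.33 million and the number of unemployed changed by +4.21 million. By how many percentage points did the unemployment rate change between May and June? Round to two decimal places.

May: labor force = 174.51 + 16.03 = 190.54; u = 16.03/190.54 = 8.41%.
June: labor force = 173.18 + 20.24 = 193.42; u = 20.24/193.42 = 10.46%.
Change = 10.46% − 8.41% = +2.05 pp.

The unemployment rate changed by +2.05 percentage points.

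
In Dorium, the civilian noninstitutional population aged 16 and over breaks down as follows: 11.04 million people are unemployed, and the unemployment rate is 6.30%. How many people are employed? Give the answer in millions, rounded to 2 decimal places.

Labor force = U / u = 11.04 / 0.0630 ≈ 175.24 million.
Employed = labor force − unemployed = 175.24 − 11.04 = 164.20 million.

About 164.20 million are employed.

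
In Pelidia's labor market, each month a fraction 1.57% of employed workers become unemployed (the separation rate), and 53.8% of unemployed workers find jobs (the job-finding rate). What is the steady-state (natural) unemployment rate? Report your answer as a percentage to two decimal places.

Steady-state unemployment rate ≈ 2.84%.

At steady state the flows balance: s·E = f·U, so U/(E+U) = s/(s+f).
u* = 1.57 / (1.57 + 53.8) = 1.57 / 55.37 = 2.84%.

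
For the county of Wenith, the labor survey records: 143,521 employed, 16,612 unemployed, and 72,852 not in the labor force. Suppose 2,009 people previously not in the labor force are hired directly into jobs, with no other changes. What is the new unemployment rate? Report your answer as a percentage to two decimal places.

Initially, labor force = 143,521 + 16,612 = 160,133, so u = 16,612/160,133 = 10.37%.
After the change, employed and labor force both rise by 2,009; unemployed unchanged → E = 145,530, U = 16,612, labor force = 162,142.
New unemployment rate = 16,612 / 162,142 = 10.25%.

New unemployment rate ≈ 10.25%.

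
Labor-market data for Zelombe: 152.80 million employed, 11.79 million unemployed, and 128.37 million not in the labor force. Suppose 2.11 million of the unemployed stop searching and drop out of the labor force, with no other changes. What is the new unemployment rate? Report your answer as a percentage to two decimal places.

New unemployment rate ≈ 5.96%.

Initially, labor force = 152.80 + 11.79 = 164.59 million, so u = 11.79/164.59 = 7.16%.
After the change, unemployed and labor force both fall by 2.11 → E = 152.80, U = 9.68, labor force = 162.48 million.
New unemployment rate = 9.68 / 162.48 = 5.96%.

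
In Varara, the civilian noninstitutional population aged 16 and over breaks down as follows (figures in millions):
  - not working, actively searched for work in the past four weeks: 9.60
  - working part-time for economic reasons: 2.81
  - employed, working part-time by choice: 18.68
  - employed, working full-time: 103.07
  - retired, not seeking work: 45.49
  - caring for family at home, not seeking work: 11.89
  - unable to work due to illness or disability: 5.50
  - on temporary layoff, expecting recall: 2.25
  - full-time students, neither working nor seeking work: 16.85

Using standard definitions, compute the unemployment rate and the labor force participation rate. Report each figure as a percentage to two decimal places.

Unemployment rate ≈ 8.69%; labor force participation rate ≈ 63.11%.

Employed = 2.81 + 18.68 + 103.07 = 124.56 million (anyone who worked, including part-time for economic reasons, counts as employed).
Unemployed = 9.60 + 2.25 = 11.85 million (jobless and actively searching, or on temporary layoff).
Labor force = 124.56 + 11.85 = 136.41 million.
Not in labor force = 45.49 + 11.89 + 5.50 + 16.85 = 79.73 million (those not working and not actively searching are outside the labor force).
Civilian working-age population = 136.41 + 79.73 = 216.14 million.
Unemployment rate = 11.85 / 136.41 = 8.69%.
Labor force participation rate = 136.41 / 216.14 = 63.11%.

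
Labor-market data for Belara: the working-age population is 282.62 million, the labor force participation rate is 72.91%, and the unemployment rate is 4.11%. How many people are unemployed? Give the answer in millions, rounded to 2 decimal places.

Labor force = 0.7291 × 282.62 = 206.06 million.
Unemployed = 0.0411 × 206.06 ≈ 8.47 million.

About 8.47 million are unemployed.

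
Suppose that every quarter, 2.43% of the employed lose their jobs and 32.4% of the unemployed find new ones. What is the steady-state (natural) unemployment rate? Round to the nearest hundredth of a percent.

Steady-state unemployment rate ≈ 6.98%.

At steady state the flows balance: s·E = f·U, so U/(E+U) = s/(s+f).
u* = 2.43 / (2.43 + 32.4) = 2.43 / 34.83 = 6.98%.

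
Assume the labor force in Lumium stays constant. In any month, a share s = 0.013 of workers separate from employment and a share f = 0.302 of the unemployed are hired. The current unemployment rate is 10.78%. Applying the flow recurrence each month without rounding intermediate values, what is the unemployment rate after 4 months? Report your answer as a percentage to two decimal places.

Unemployment rate after four months ≈ 5.59%.

With a fixed labor force, u_{t+1} = u_t + s·(1−u_t) − f·u_t = u_t·(1−s−f) + s.
Here 1−s−f = 0.685 and s = 0.013.
u_1 = 0.107800 × 0.685 + 0.013 = 0.086843.
u_2 = 0.086843 × 0.685 + 0.013 = 0.072487.
u_3 = 0.072487 × 0.685 + 0.013 = 0.062654.
u_4 = 0.062654 × 0.685 + 0.013 = 0.055918.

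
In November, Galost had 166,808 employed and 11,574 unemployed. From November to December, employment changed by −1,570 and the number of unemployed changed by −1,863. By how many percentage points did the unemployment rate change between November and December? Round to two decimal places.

November: labor force = 166,808 + 11,574 = 178,382; u = 11,574/178,382 = 6.49%.
December: labor force = 165,238 + 9,711 = 174,949; u = 9,711/174,949 = 5.55%.
Change = 5.55% − 6.49% = −0.94 pp.

The unemployment rate changed by −0.94 percentage points.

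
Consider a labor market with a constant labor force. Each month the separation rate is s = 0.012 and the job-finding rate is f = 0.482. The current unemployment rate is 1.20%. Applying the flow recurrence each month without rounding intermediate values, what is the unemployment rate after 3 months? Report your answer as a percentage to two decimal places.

Unemployment rate after three months ≈ 2.27%.

With a fixed labor force, u_{t+1} = u_t + s·(1−u_t) − f·u_t = u_t·(1−s−f) + s.
Here 1−s−f = 0.506 and s = 0.012.
u_1 = 0.012000 × 0.506 + 0.012 = 0.018072.
u_2 = 0.018072 × 0.506 + 0.012 = 0.021144.
u_3 = 0.021144 × 0.506 + 0.012 = 0.022699.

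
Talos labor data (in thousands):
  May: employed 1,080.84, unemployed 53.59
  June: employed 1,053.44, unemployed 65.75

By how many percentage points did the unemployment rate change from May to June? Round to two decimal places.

The unemployment rate changed by +1.15 percentage points.

May: labor force = 1,080.84 + 53.59 = 1,134.43; u = 53.59/1,134.43 = 4.72%.
June: labor force = 1,053.44 + 65.75 = 1,119.19; u = 65.75/1,119.19 = 5.87%.
Change = 5.87% − 4.72% = +1.15 pp.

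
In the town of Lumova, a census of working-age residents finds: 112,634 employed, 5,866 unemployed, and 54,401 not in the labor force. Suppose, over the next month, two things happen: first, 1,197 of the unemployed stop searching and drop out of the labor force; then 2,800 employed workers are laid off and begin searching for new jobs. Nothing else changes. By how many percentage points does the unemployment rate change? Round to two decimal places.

Initially, labor force = 112,634 + 5,866 = 118,500, so u = 5,866/118,500 = 4.95%.
After the first change, unemployed and labor force both fall by 1,197 → E = 112,634, U = 4,669, labor force = 117,303.
After the second change, employed falls and unemployed rises by 2,800; labor force unchanged → E = 109,834, U = 7,469, labor force = 117,303.
New unemployment rate = 7,469 / 117,303 = 6.37%.
Change = 6.37% − 4.95% = +1.42 percentage points.

The unemployment rate changes by +1.42 percentage points.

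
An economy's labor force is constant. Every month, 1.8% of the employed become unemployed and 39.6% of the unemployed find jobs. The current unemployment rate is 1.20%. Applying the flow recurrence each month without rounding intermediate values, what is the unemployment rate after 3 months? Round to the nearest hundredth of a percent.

Unemployment rate after three months ≈ 3.71%.

With a fixed labor force, u_{t+1} = u_t + s·(1−u_t) − f·u_t = u_t·(1−s−f) + s.
Here 1−s−f = 0.586 and s = 0.018.
u_1 = 0.012000 × 0.586 + 0.018 = 0.025032.
u_2 = 0.025032 × 0.586 + 0.018 = 0.032669.
u_3 = 0.032669 × 0.586 + 0.018 = 0.037144.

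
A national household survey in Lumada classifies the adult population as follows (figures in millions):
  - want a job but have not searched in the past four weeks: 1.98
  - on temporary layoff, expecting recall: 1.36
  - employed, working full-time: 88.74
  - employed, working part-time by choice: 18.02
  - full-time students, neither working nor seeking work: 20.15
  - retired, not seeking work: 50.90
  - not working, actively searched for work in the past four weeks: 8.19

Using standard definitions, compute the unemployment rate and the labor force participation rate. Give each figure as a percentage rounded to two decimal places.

Unemployment rate ≈ 8.21%; labor force participation rate ≈ 61.43%.

Employed = 88.74 + 18.02 = 106.76 million.
Unemployed = 1.36 + 8.19 = 9.55 million (jobless and actively searching, or on temporary layoff).
Labor force = 106.76 + 9.55 = 116.31 million.
Not in labor force = 1.98 + 20.15 + 50.90 = 73.03 million (those not working and not actively searching are outside the labor force — including those who want a job but have given up searching).
Civilian working-age population = 116.31 + 73.03 = 189.34 million.
Unemployment rate = 9.55 / 116.31 = 8.21%.
Labor force participation rate = 116.31 / 189.34 = 61.43%.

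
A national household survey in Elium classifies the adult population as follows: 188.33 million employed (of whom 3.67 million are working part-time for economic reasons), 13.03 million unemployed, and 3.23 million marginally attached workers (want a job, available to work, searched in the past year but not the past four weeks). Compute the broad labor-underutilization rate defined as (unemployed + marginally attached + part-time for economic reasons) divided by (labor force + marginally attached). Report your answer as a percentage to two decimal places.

Broad underutilization rate ≈ 9.74%.

Labor force = 188.33 + 13.03 = 201.36 million.
Numerator = 13.03 + 3.23 + 3.67 = 19.93 million.
Denominator = 201.36 + 3.23 = 204.59 million.
Broad rate = 19.93 / 204.59 = 9.74%.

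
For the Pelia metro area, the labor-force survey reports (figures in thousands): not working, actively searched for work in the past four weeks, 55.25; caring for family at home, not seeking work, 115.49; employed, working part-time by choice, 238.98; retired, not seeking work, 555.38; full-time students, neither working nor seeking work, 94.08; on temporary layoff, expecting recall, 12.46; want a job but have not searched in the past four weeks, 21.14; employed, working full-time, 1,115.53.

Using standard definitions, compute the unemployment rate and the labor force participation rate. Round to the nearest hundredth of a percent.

Employed = 238.98 + 1,115.53 = 1,354.51 thousand.
Unemployed = 55.25 + 12.46 = 67.71 thousand (jobless and actively searching, or on temporary layoff).
Labor force = 1,354.51 + 67.71 = 1,422.22 thousand.
Not in labor force = 115.49 + 555.38 + 94.08 + 21.14 = 786.09 thousand (those not working and not actively searching are outside the labor force — including those who want a job but have given up searching).
Civilian working-age population = 1,422.22 + 786.09 = 2,208.31 thousand.
Unemployment rate = 67.71 / 1,422.22 = 4.76%.
Labor force participation rate = 1,422.22 / 2,208.31 = 64.40%.

Unemployment rate ≈ 4.76%; labor force participation rate ≈ 64.40%.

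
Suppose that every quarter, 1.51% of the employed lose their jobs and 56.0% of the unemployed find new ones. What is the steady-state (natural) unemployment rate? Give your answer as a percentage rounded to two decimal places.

At steady state the flows balance: s·E = f·U, so U/(E+U) = s/(s+f).
u* = 1.51 / (1.51 + 56.0) = 1.51 / 57.51 = 2.63%.

Steady-state unemployment rate ≈ 2.63%.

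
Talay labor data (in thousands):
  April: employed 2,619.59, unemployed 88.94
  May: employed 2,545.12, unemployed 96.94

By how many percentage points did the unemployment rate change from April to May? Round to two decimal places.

April: labor force = 2,619.59 + 88.94 = 2,708.53; u = 88.94/2,708.53 = 3.28%.
May: labor force = 2,545.12 + 96.94 = 2,642.06; u = 96.94/2,642.06 = 3.67%.
Change = 3.67% − 3.28% = +0.39 pp.

The unemployment rate changed by +0.39 percentage points.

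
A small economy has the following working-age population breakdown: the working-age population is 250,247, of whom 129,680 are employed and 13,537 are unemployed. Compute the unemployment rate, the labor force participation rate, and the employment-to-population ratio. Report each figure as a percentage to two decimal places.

Labor force = employed + unemployed = 129,680 + 13,537 = 143,217.
Unemployment rate = 13,537 / 143,217 = 9.45%.
Labor force participation rate = 143,217 / 250,247 = 57.23%.
Employment-population ratio = 129,680 / 250,247 = 51.82%.

Unemployment rate ≈ 9.45%; labor force participation rate ≈ 57.23%; employment-population ratio ≈ 51.82%.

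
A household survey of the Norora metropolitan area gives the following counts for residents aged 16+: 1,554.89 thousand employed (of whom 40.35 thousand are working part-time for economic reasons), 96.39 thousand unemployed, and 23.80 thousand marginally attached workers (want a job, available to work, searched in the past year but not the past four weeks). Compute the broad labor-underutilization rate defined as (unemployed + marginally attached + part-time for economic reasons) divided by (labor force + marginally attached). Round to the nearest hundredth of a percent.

Broad underutilization rate ≈ 9.58%.

Labor force = 1,554.89 + 96.39 = 1,651.28 thousand.
Numerator = 96.39 + 23.80 + 40.35 = 160.54 thousand.
Denominator = 1,651.28 + 23.80 = 1,675.08 thousand.
Broad rate = 160.54 / 1,675.08 = 9.58%.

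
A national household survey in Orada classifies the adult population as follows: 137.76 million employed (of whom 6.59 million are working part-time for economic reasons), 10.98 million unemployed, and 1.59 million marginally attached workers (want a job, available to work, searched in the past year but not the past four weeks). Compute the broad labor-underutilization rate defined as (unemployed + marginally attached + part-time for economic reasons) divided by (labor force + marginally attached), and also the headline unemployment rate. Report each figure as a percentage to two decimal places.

Labor force = 137.76 + 10.98 = 148.74 million.
Numerator = 10.98 + 1.59 + 6.59 = 19.16 million.
Denominator = 148.74 + 1.59 = 150.33 million.
Broad rate = 19.16 / 150.33 = 12.75%.
Headline unemployment rate = 10.98 / 148.74 = 7.38%.

Broad underutilization rate ≈ 12.75%; headline unemployment rate ≈ 7.38%.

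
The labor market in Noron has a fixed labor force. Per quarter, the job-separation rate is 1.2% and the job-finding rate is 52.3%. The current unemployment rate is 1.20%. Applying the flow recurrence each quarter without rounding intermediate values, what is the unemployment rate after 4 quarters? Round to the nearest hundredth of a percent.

Unemployment rate after four quarters ≈ 2.19%.

With a fixed labor force, u_{t+1} = u_t + s·(1−u_t) − f·u_t = u_t·(1−s−f) + s.
Here 1−s−f = 0.465 and s = 0.012.
u_1 = 0.012000 × 0.465 + 0.012 = 0.017580.
u_2 = 0.017580 × 0.465 + 0.012 = 0.020175.
u_3 = 0.020175 × 0.465 + 0.012 = 0.021381.
u_4 = 0.021381 × 0.465 + 0.012 = 0.021942.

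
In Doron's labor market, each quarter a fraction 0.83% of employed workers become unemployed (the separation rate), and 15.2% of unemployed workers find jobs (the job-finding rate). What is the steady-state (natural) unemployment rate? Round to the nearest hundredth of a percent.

At steady state the flows balance: s·E = f·U, so U/(E+U) = s/(s+f).
u* = 0.83 / (0.83 + 15.2) = 0.83 / 16.03 = 5.18%.

Steady-state unemployment rate ≈ 5.18%.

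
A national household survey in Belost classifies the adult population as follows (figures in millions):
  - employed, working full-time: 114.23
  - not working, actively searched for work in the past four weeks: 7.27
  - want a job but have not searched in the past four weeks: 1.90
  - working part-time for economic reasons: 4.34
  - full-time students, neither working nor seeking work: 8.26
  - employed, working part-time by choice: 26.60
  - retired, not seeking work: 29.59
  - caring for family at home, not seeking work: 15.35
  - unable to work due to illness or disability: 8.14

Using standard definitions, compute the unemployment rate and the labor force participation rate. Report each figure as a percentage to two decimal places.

Employed = 114.23 + 4.34 + 26.60 = 145.17 million (anyone who worked, including part-time for economic reasons, counts as employed).
Unemployed = 7.27 million.
Labor force = 145.17 + 7.27 = 152.44 million.
Not in labor force = 1.90 + 8.26 + 29.59 + 15.35 + 8.14 = 63.24 million (those not working and not actively searching are outside the labor force — including those who want a job but have given up searching).
Civilian working-age population = 152.44 + 63.24 = 215.68 million.
Unemployment rate = 7.27 / 152.44 = 4.77%.
Labor force participation rate = 152.44 / 215.68 = 70.68%.

Unemployment rate ≈ 4.77%; labor force participation rate ≈ 70.68%.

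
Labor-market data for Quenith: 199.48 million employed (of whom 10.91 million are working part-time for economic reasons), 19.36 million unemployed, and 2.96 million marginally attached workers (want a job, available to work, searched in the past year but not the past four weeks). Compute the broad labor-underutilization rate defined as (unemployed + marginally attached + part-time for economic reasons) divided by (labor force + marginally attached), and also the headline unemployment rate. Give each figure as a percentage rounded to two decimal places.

Labor force = 199.48 + 19.36 = 218.84 million.
Numerator = 19.36 + 2.96 + 10.91 = 33.23 million.
Denominator = 218.84 + 2.96 = 221.80 million.
Broad rate = 33.23 / 221.80 = 14.98%.
Headline unemployment rate = 19.36 / 218.84 = 8.85%.

Broad underutilization rate ≈ 14.98%; headline unemployment rate ≈ 8.85%.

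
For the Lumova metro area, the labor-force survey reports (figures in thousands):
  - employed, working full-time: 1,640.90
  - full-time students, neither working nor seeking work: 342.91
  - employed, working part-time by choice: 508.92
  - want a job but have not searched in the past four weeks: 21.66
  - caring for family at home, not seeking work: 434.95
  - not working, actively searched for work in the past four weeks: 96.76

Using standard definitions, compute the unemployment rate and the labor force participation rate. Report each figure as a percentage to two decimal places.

Employed = 1,640.90 + 508.92 = 2,149.82 thousand.
Unemployed = 96.76 thousand.
Labor force = 2,149.82 + 96.76 = 2,246.58 thousand.
Not in labor force = 342.91 + 21.66 + 434.95 = 799.52 thousand (those not working and not actively searching are outside the labor force — including those who want a job but have given up searching).
Civilian working-age population = 2,246.58 + 799.52 = 3,046.10 thousand.
Unemployment rate = 96.76 / 2,246.58 = 4.31%.
Labor force participation rate = 2,246.58 / 3,046.10 = 73.75%.

Unemployment rate ≈ 4.31%; labor force participation rate ≈ 73.75%.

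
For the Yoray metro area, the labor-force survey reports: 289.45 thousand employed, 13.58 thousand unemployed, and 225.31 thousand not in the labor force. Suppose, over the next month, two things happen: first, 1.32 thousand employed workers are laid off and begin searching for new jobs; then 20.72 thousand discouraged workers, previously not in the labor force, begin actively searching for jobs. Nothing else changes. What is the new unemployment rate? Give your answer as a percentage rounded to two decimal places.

Initially, labor force = 289.45 + 13.58 = 303.03 thousand, so u = 13.58/303.03 = 4.48%.
After the first change, employed falls and unemployed rises by 1.32; labor force unchanged → E = 288.13, U = 14.90, labor force = 303.03 thousand.
After the second change, unemployed and labor force both rise by 20.72 → E = 288.13, U = 35.62, labor force = 323.75 thousand.
New unemployment rate = 35.62 / 323.75 = 11.00%.

New unemployment rate ≈ 11.00%.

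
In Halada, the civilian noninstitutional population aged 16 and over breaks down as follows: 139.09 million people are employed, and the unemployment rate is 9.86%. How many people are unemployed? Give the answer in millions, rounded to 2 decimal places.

About 15.21 million are unemployed.

Let U be the number unemployed. The labor force is E + U, and U/(E+U) = 0.0986.
So U = 0.0986 × 139.09 / (1 − 0.0986) = 13.7143 / 0.9014 ≈ 15.21 million.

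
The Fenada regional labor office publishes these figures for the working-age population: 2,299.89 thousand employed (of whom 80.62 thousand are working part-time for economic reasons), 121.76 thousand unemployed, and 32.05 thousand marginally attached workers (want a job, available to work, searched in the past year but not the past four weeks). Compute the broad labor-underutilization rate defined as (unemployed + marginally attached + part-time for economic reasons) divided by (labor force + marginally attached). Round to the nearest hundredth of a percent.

Broad underutilization rate ≈ 9.55%.

Labor force = 2,299.89 + 121.76 = 2,421.65 thousand.
Numerator = 121.76 + 32.05 + 80.62 = 234.43 thousand.
Denominator = 2,421.65 + 32.05 = 2,453.70 thousand.
Broad rate = 234.43 / 2,453.70 = 9.55%.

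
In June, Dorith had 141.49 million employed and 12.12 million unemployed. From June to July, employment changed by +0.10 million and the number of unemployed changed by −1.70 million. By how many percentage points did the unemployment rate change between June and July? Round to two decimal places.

The unemployment rate changed by −1.04 percentage points.

June: labor force = 141.49 + 12.12 = 153.61; u = 12.12/153.61 = 7.89%.
July: labor force = 141.59 + 10.42 = 152.01; u = 10.42/152.01 = 6.85%.
Change = 6.85% − 7.89% = −1.04 pp.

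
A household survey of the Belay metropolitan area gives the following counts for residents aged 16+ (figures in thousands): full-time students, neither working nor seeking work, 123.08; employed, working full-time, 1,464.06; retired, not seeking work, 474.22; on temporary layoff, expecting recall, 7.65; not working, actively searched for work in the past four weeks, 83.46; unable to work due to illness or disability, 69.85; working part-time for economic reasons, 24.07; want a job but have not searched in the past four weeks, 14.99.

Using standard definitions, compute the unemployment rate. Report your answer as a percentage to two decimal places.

Unemployment rate ≈ 5.77%.

Employed = 1,464.06 + 24.07 = 1,488.13 thousand (anyone who worked, including part-time for economic reasons, counts as employed).
Unemployed = 7.65 + 83.46 = 91.11 thousand (jobless and actively searching, or on temporary layoff).
Labor force = 1,488.13 + 91.11 = 1,579.24 thousand.
Unemployment rate = 91.11 / 1,579.24 = 5.77%.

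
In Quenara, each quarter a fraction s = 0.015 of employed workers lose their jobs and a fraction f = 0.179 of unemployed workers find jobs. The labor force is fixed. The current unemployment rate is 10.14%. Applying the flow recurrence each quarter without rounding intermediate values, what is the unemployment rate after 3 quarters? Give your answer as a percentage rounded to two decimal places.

Unemployment rate after three quarters ≈ 8.99%.

With a fixed labor force, u_{t+1} = u_t + s·(1−u_t) − f·u_t = u_t·(1−s−f) + s.
Here 1−s−f = 0.806 and s = 0.015.
u_1 = 0.101400 × 0.806 + 0.015 = 0.096728.
u_2 = 0.096728 × 0.806 + 0.015 = 0.092963.
u_3 = 0.092963 × 0.806 + 0.015 = 0.089928.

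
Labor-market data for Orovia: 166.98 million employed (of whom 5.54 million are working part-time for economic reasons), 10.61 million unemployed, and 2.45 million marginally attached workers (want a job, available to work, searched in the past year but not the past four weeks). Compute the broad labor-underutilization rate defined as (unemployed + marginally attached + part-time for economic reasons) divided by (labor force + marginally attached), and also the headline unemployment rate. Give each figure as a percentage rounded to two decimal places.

Broad underutilization rate ≈ 10.33%; headline unemployment rate ≈ 5.97%.

Labor force = 166.98 + 10.61 = 177.59 million.
Numerator = 10.61 + 2.45 + 5.54 = 18.60 million.
Denominator = 177.59 + 2.45 = 180.04 million.
Broad rate = 18.60 / 180.04 = 10.33%.
Headline unemployment rate = 10.61 / 177.59 = 5.97%.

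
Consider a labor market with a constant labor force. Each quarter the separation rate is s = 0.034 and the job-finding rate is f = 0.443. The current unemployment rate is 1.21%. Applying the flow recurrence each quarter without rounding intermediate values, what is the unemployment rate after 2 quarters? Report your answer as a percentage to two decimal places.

Unemployment rate after two quarters ≈ 5.51%.

With a fixed labor force, u_{t+1} = u_t + s·(1−u_t) − f·u_t = u_t·(1−s−f) + s.
Here 1−s−f = 0.523 and s = 0.034.
u_1 = 0.012100 × 0.523 + 0.034 = 0.040328.
u_2 = 0.040328 × 0.523 + 0.034 = 0.055092.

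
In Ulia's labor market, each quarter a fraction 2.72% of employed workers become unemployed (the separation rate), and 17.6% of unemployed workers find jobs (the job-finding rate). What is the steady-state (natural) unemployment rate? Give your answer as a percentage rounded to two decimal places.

At steady state the flows balance: s·E = f·U, so U/(E+U) = s/(s+f).
u* = 2.72 / (2.72 + 17.6) = 2.72 / 20.32 = 13.39%.

Steady-state unemployment rate ≈ 13.39%.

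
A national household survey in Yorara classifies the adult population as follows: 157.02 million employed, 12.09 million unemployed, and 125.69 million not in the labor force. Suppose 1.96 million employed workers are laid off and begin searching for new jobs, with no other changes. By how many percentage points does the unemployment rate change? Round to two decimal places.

The unemployment rate changes by +1.16 percentage points.

Initially, labor force = 157.02 + 12.09 = 169.11 million, so u = 12.09/169.11 = 7.15%.
After the change, employed falls and unemployed rises by 1.96; labor force unchanged → E = 155.06, U = 14.05, labor force = 169.11 million.
New unemployment rate = 14.05 / 169.11 = 8.31%.
Change = 8.31% − 7.15% = +1.16 percentage points.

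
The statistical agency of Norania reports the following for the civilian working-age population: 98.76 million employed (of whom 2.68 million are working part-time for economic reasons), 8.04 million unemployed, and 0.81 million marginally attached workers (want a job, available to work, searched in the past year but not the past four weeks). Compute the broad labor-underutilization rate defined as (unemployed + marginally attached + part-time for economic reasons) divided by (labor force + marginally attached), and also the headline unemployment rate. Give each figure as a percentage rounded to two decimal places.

Labor force = 98.76 + 8.04 = 106.80 million.
Numerator = 8.04 + 0.81 + 2.68 = 11.53 million.
Denominator = 106.80 + 0.81 = 107.61 million.
Broad rate = 11.53 / 107.61 = 10.71%.
Headline unemployment rate = 8.04 / 106.80 = 7.53%.

Broad underutilization rate ≈ 10.71%; headline unemployment rate ≈ 7.53%.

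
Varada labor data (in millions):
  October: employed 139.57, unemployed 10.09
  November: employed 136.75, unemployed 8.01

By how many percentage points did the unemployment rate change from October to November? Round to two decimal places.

The unemployment rate changed by −1.21 percentage points.

October: labor force = 139.57 + 10.09 = 149.66; u = 10.09/149.66 = 6.74%.
November: labor force = 136.75 + 8.01 = 144.76; u = 8.01/144.76 = 5.53%.
Change = 5.53% − 6.74% = −1.21 pp.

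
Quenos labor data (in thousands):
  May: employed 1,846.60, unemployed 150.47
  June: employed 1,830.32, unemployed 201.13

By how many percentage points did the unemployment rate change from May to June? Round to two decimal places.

The unemployment rate changed by +2.37 percentage points.

May: labor force = 1,846.60 + 150.47 = 1,997.07; u = 150.47/1,997.07 = 7.53%.
June: labor force = 1,830.32 + 201.13 = 2,031.45; u = 201.13/2,031.45 = 9.90%.
Change = 9.90% − 7.53% = +2.37 pp.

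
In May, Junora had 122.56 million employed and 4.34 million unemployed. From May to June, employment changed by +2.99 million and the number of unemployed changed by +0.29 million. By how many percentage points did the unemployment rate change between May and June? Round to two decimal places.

The unemployment rate changed by +0.14 percentage points.

May: labor force = 122.56 + 4.34 = 126.90; u = 4.34/126.90 = 3.42%.
June: labor force = 125.55 + 4.63 = 130.18; u = 4.63/130.18 = 3.56%.
Change = 3.56% − 3.42% = +0.14 pp.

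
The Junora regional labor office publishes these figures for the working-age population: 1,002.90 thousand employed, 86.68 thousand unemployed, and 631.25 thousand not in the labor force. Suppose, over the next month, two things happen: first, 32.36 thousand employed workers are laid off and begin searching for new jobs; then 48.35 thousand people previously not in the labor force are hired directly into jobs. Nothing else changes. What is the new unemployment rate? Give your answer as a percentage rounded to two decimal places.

Initially, labor force = 1,002.90 + 86.68 = 1,089.58 thousand, so u = 86.68/1,089.58 = 7.96%.
After the first change, employed falls and unemployed rises by 32.36; labor force unchanged → E = 970.54, U = 119.04, labor force = 1,089.58 thousand.
After the second change, employed and labor force both rise by 48.35; unemployed unchanged → E = 1,018.89, U = 119.04, labor force = 1,137.93 thousand.
New unemployment rate = 119.04 / 1,137.93 = 10.46%.

New unemployment rate ≈ 10.46%.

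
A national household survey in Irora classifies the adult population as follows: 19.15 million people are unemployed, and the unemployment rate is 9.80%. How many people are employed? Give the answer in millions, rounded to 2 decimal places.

Labor force = U / u = 19.15 / 0.0980 ≈ 195.41 million.
Employed = labor force − unemployed = 195.41 − 19.15 = 176.26 million.

About 176.26 million are employed.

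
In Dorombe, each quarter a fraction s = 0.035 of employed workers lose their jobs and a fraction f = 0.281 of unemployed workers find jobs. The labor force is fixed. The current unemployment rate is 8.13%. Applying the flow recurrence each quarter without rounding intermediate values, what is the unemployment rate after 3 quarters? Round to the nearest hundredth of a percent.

With a fixed labor force, u_{t+1} = u_t + s·(1−u_t) − f·u_t = u_t·(1−s−f) + s.
Here 1−s−f = 0.684 and s = 0.035.
u_1 = 0.081300 × 0.684 + 0.035 = 0.090609.
u_2 = 0.090609 × 0.684 + 0.035 = 0.096977.
u_3 = 0.096977 × 0.684 + 0.035 = 0.101332.

Unemployment rate after three quarters ≈ 10.13%.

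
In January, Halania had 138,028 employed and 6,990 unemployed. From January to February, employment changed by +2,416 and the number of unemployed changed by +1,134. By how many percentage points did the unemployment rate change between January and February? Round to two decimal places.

The unemployment rate changed by +0.65 percentage points.

January: labor force = 138,028 + 6,990 = 145,018; u = 6,990/145,018 = 4.82%.
February: labor force = 140,444 + 8,124 = 148,568; u = 8,124/148,568 = 5.47%.
Change = 5.47% − 4.82% = +0.65 pp.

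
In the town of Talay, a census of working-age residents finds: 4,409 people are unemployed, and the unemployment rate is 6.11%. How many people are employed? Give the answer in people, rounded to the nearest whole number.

About 67,751 are employed.

Labor force = U / u = 4,409 / 0.0611 ≈ 72,160.
Employed = labor force − unemployed = 72,160 − 4,409 = 67,751.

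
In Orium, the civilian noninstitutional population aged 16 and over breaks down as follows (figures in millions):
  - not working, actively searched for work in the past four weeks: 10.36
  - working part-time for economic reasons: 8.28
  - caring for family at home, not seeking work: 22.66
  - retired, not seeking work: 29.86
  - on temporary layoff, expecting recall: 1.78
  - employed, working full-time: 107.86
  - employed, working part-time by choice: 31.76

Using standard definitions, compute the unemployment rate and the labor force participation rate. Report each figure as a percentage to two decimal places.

Unemployment rate ≈ 7.59%; labor force participation rate ≈ 75.29%.

Employed = 8.28 + 107.86 + 31.76 = 147.90 million (anyone who worked, including part-time for economic reasons, counts as employed).
Unemployed = 10.36 + 1.78 = 12.14 million (jobless and actively searching, or on temporary layoff).
Labor force = 147.90 + 12.14 = 160.04 million.
Not in labor force = 22.66 + 29.86 = 52.52 million (those not working and not actively searching are outside the labor force).
Civilian working-age population = 160.04 + 52.52 = 212.56 million.
Unemployment rate = 12.14 / 160.04 = 7.59%.
Labor force participation rate = 160.04 / 212.56 = 75.29%.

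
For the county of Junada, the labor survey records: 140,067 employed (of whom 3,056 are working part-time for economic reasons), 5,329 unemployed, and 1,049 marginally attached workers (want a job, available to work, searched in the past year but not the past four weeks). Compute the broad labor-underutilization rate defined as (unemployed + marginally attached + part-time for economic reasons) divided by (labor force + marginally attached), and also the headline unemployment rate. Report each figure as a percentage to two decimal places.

Broad underutilization rate ≈ 6.44%; headline unemployment rate ≈ 3.67%.

Labor force = 140,067 + 5,329 = 145,396.
Numerator = 5,329 + 1,049 + 3,056 = 9,434.
Denominator = 145,396 + 1,049 = 146,445.
Broad rate = 9,434 / 146,445 = 6.44%.
Headline unemployment rate = 5,329 / 145,396 = 3.67%.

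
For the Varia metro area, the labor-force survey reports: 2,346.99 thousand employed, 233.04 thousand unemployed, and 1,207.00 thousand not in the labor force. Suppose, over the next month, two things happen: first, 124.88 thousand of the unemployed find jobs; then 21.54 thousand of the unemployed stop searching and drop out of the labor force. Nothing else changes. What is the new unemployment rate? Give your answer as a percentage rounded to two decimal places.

New unemployment rate ≈ 3.39%.

Initially, labor force = 2,346.99 + 233.04 = 2,580.03 thousand, so u = 233.04/2,580.03 = 9.03%.
After the first change, unemployed falls and employed rises by 124.88; labor force unchanged → E = 2,471.87, U = 108.16, labor force = 2,580.03 thousand.
After the second change, unemployed and labor force both fall by 21.54 → E = 2,471.87, U = 86.62, labor force = 2,558.49 thousand.
New unemployment rate = 86.62 / 2,558.49 = 3.39%.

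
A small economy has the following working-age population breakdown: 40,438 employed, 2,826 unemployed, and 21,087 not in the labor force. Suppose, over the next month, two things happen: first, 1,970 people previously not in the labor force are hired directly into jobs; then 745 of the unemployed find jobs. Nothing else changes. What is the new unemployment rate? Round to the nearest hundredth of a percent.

Initially, labor force = 40,438 + 2,826 = 43,264, so u = 2,826/43,264 = 6.53%.
After the first change, employed and labor force both rise by 1,970; unemployed unchanged → E = 42,408, U = 2,826, labor force = 45,234.
After the second change, unemployed falls and employed rises by 745; labor force unchanged → E = 43,153, U = 2,081, labor force = 45,234.
New unemployment rate = 2,081 / 45,234 = 4.60%.

New unemployment rate ≈ 4.60%.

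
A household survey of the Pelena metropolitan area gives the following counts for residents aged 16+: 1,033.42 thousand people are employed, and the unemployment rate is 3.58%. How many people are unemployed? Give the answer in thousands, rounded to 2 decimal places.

Let U be the number unemployed. The labor force is E + U, and U/(E+U) = 0.0358.
So U = 0.0358 × 1,033.42 / (1 − 0.0358) = 36.9964 / 0.9642 ≈ 38.37 thousand.

About 38.37 thousand are unemployed.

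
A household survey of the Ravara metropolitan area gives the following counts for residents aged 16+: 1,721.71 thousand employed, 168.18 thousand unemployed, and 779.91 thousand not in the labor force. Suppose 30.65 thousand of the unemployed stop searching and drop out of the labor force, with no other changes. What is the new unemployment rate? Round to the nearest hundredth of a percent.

Initially, labor force = 1,721.71 + 168.18 = 1,889.89 thousand, so u = 168.18/1,889.89 = 8.90%.
After the change, unemployed and labor force both fall by 30.65 → E = 1,721.71, U = 137.53, labor force = 1,859.24 thousand.
New unemployment rate = 137.53 / 1,859.24 = 7.40%.

New unemployment rate ≈ 7.40%.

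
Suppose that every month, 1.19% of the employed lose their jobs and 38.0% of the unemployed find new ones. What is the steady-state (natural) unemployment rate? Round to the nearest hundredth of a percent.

At steady state the flows balance: s·E = f·U, so U/(E+U) = s/(s+f).
u* = 1.19 / (1.19 + 38.0) = 1.19 / 39.19 = 3.04%.

Steady-state unemployment rate ≈ 3.04%.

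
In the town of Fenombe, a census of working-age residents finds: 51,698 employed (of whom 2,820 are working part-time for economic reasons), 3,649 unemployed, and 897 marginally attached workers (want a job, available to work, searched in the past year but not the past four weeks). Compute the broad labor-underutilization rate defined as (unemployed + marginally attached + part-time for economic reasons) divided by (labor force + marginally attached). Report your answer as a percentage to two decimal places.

Labor force = 51,698 + 3,649 = 55,347.
Numerator = 3,649 + 897 + 2,820 = 7,366.
Denominator = 55,347 + 897 = 56,244.
Broad rate = 7,366 / 56,244 = 13.10%.

Broad underutilization rate ≈ 13.10%.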